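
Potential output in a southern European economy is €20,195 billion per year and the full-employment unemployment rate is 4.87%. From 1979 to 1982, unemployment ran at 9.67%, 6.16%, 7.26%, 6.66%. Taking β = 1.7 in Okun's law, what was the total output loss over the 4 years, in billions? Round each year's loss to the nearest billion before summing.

€3,527 billion

Year 1979: gap = -1.7 × (9.67 - 4.87) = -8.16%, loss ≈ 20195 × 8.16/100 ≈ 1648.
Year 1980: gap = -1.7 × (6.16 - 4.87) = -2.193%, loss ≈ 20195 × 2.193/100 ≈ 443.
Year 1981: gap = -1.7 × (7.26 - 4.87) = -4.063%, loss ≈ 20195 × 4.063/100 ≈ 821.
Year 1982: gap = -1.7 × (6.66 - 4.87) = -3.043%, loss ≈ 20195 × 3.043/100 ≈ 615.
Total lost output = 1648 + 443 + 821 + 615 = 3527 billion.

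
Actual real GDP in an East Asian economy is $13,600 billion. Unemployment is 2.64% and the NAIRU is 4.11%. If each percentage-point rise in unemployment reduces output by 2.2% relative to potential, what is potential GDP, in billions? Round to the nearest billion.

$13,174 billion

Unemployment gap = 2.64 - 4.11 = -1.47 points, so output gap = -2.2 × (-1.47) = 3.234%.
Since Y = Y* × (1 + gap/100), Y* = 13600/1.03234 ≈ 13174 billion.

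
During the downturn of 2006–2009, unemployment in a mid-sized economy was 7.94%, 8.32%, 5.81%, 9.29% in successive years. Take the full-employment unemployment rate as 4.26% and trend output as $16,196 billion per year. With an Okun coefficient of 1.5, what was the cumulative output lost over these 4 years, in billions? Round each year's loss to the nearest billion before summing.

$3,479 billion

Year 2006: gap = -1.5 × (7.94 - 4.26) = -5.52%, loss ≈ 16196 × 5.52/100 ≈ 894.
Year 2007: gap = -1.5 × (8.32 - 4.26) = -6.09%, loss ≈ 16196 × 6.09/100 ≈ 986.
Year 2008: gap = -1.5 × (5.81 - 4.26) = -2.325%, loss ≈ 16196 × 2.325/100 ≈ 377.
Year 2009: gap = -1.5 × (9.29 - 4.26) = -7.545%, loss ≈ 16196 × 7.545/100 ≈ 1222.
Total lost output = 894 + 986 + 377 + 1222 = 3479 billion.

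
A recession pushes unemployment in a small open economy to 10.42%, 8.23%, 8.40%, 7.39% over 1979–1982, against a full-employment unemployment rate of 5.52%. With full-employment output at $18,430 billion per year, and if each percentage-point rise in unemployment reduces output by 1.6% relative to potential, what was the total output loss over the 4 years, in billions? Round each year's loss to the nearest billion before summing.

$3,644 billion

Year 1979: gap = -1.6 × (10.42 - 5.52) = -7.84%, loss ≈ 18430 × 7.84/100 ≈ 1445.
Year 1980: gap = -1.6 × (8.23 - 5.52) = -4.336%, loss ≈ 18430 × 4.336/100 ≈ 799.
Year 1981: gap = -1.6 × (8.4 - 5.52) = -4.608%, loss ≈ 18430 × 4.608/100 ≈ 849.
Year 1982: gap = -1.6 × (7.39 - 5.52) = -2.992%, loss ≈ 18430 × 2.992/100 ≈ 551.
Total lost output = 1445 + 799 + 849 + 551 = 3644 billion.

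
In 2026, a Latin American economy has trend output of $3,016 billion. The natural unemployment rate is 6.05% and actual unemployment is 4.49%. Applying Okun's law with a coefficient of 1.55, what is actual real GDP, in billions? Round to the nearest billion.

$3,089 billion

Unemployment gap = 4.49 - 6.05 = -1.56 points, so the output gap is -1.55 × (-1.56) = 2.418%.
Actual GDP = 3016 × (1 + 2.418/100) = 3016 × 1.02418 ≈ 3089 billion.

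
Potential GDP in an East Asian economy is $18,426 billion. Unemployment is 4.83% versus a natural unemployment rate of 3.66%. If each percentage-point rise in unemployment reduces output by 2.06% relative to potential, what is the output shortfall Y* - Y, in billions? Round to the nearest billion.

$444 billion

Output gap = -2.06 × (4.83 - 3.66) = -2.06 × 1.17 = -2.4102%.
Actual GDP ≈ 18426 × 0.975898 ≈ 17982 billion, so the shortfall is 18426 - 17982 = 444 billion.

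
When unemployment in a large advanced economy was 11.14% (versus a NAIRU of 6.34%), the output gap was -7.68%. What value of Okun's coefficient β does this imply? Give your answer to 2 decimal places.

Okun's law: output gap = -β × (u - u*).
-7.68 = -β × (11.14 - 6.34) = -β × 4.8, so β = 7.68/4.8 = 1.60.

β ≈ 1.60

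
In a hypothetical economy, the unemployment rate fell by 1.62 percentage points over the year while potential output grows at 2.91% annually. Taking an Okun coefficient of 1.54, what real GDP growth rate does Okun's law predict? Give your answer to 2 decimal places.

5.40%

Growth-rate Okun's law: g_Y = g_Y* - β × Δu.
g_Y = 2.91 - 1.54 × (-1.62) = 2.91 + 2.4948 = 5.4048%, i.e. 5.40% to 2 d.p.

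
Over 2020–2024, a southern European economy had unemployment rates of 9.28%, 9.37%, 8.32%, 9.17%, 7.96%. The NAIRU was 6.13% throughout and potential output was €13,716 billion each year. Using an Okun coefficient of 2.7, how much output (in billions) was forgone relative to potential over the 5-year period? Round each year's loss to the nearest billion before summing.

€4,982 billion

Year 2020: gap = -2.7 × (9.28 - 6.13) = -8.505%, loss ≈ 13716 × 8.505/100 ≈ 1167.
Year 2021: gap = -2.7 × (9.37 - 6.13) = -8.748%, loss ≈ 13716 × 8.748/100 ≈ 1200.
Year 2022: gap = -2.7 × (8.32 - 6.13) = -5.913%, loss ≈ 13716 × 5.913/100 ≈ 811.
Year 2023: gap = -2.7 × (9.17 - 6.13) = -8.208%, loss ≈ 13716 × 8.208/100 ≈ 1126.
Year 2024: gap = -2.7 × (7.96 - 6.13) = -4.941%, loss ≈ 13716 × 4.941/100 ≈ 678.
Total lost output = 1167 + 1200 + 811 + 1126 + 678 = 4982 billion.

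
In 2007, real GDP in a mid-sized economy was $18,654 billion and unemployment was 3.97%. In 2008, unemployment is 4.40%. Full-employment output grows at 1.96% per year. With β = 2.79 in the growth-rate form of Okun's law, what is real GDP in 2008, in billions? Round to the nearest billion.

Δu = 4.4 - 3.97 = 0.43 points.
Okun's law (growth form): g_Y = g_Y* - β × Δu = 1.96 - 2.79 × (0.43) = 1.96 - 1.1997 = 0.7603%.
Real GDP in the next year = 18654 × (1 + 0.7603/100) = 18654 × 1.007603 ≈ 18796 billion.

$18,796 billion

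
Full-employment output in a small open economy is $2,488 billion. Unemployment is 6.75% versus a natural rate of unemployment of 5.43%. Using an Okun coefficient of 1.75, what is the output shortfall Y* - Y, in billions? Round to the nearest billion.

$57 billion

Output gap = -1.75 × (6.75 - 5.43) = -1.75 × 1.32 = -2.31%.
Actual GDP ≈ 2488 × 0.9769 ≈ 2431 billion, so the shortfall is 2488 - 2431 = 57 billion.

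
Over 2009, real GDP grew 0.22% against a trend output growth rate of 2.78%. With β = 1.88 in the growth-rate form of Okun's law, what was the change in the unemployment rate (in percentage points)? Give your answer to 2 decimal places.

1.36 percentage points

Growth-rate Okun's law: g_Y = g_Y* - β × Δu, so Δu = (g_Y* - g_Y)/β.
Δu = (2.78 - 0.22)/1.88 = 2.56/1.88 = 1.36 percentage points.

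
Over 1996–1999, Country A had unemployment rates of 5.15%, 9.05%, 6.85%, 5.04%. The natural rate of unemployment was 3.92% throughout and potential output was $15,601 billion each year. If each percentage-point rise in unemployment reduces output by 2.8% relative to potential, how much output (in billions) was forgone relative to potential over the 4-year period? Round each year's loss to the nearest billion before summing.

Year 1996: gap = -2.8 × (5.15 - 3.92) = -3.444%, loss ≈ 15601 × 3.444/100 ≈ 537.
Year 1997: gap = -2.8 × (9.05 - 3.92) = -14.364%, loss ≈ 15601 × 14.364/100 ≈ 2241.
Year 1998: gap = -2.8 × (6.85 - 3.92) = -8.204%, loss ≈ 15601 × 8.204/100 ≈ 1280.
Year 1999: gap = -2.8 × (5.04 - 3.92) = -3.136%, loss ≈ 15601 × 3.136/100 ≈ 489.
Total lost output = 537 + 2241 + 1280 + 489 = 4547 billion.

$4,547 billion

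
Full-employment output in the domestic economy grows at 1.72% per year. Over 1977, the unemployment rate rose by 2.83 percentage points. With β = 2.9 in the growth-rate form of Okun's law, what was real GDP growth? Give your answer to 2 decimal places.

-6.49%

Growth-rate Okun's law: g_Y = g_Y* - β × Δu.
g_Y = 1.72 - 2.9 × (2.83) = 1.72 - 8.207 = -6.487%, i.e. -6.49% to 2 d.p.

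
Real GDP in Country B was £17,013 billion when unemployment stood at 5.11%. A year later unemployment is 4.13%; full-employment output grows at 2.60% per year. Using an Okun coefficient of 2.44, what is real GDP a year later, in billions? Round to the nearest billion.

£17,862 billion

Δu = 4.13 - 5.11 = -0.98 points.
Okun's law (growth form): g_Y = g_Y* - β × Δu = 2.60 - 2.44 × (-0.98) = 2.6 + 2.3912 = 4.9912%.
Real GDP in the next year = 17013 × (1 + 4.9912/100) = 17013 × 1.049912 ≈ 17862 billion.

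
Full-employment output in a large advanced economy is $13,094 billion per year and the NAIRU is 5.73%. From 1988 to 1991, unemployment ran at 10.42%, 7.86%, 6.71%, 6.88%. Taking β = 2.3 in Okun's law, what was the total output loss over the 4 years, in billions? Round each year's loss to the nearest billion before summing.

Year 1988: gap = -2.3 × (10.42 - 5.73) = -10.787%, loss ≈ 13094 × 10.787/100 ≈ 1412.
Year 1989: gap = -2.3 × (7.86 - 5.73) = -4.899%, loss ≈ 13094 × 4.899/100 ≈ 641.
Year 1990: gap = -2.3 × (6.71 - 5.73) = -2.254%, loss ≈ 13094 × 2.254/100 ≈ 295.
Year 1991: gap = -2.3 × (6.88 - 5.73) = -2.645%, loss ≈ 13094 × 2.645/100 ≈ 346.
Total lost output = 1412 + 641 + 295 + 346 = 2694 billion.

$2,694 billion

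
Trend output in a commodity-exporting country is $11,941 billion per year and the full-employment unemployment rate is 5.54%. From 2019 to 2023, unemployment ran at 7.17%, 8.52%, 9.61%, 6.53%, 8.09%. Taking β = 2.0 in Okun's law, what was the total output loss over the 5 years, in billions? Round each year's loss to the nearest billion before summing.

Year 2019: gap = -2.0 × (7.17 - 5.54) = -3.26%, loss ≈ 11941 × 3.26/100 ≈ 389.
Year 2020: gap = -2.0 × (8.52 - 5.54) = -5.96%, loss ≈ 11941 × 5.96/100 ≈ 712.
Year 2021: gap = -2.0 × (9.61 - 5.54) = -8.14%, loss ≈ 11941 × 8.14/100 ≈ 972.
Year 2022: gap = -2.0 × (6.53 - 5.54) = -1.98%, loss ≈ 11941 × 1.98/100 ≈ 236.
Year 2023: gap = -2.0 × (8.09 - 5.54) = -5.1%, loss ≈ 11941 × 5.1/100 ≈ 609.
Total lost output = 389 + 712 + 972 + 236 + 609 = 2918 billion.

$2,918 billion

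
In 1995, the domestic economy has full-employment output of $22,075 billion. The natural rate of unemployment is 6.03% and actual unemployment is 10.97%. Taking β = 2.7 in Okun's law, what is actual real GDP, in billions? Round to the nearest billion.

Unemployment gap = 10.97 - 6.03 = 4.94 points, so the output gap is -2.7 × 4.94 = -13.338%.
Actual GDP = 22075 × (1 - 13.338/100) = 22075 × 0.86662 ≈ 19131 billion.

$19,131 billion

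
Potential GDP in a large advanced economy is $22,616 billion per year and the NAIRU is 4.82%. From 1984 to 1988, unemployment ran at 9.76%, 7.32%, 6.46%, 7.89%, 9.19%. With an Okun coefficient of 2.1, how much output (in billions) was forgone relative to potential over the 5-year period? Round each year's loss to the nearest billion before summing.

$7,845 billion

Year 1984: gap = -2.1 × (9.76 - 4.82) = -10.374%, loss ≈ 22616 × 10.374/100 ≈ 2346.
Year 1985: gap = -2.1 × (7.32 - 4.82) = -5.25%, loss ≈ 22616 × 5.25/100 ≈ 1187.
Year 1986: gap = -2.1 × (6.46 - 4.82) = -3.444%, loss ≈ 22616 × 3.444/100 ≈ 779.
Year 1987: gap = -2.1 × (7.89 - 4.82) = -6.447%, loss ≈ 22616 × 6.447/100 ≈ 1458.
Year 1988: gap = -2.1 × (9.19 - 4.82) = -9.177%, loss ≈ 22616 × 9.177/100 ≈ 2075.
Total lost output = 2346 + 1187 + 779 + 1458 + 2075 = 7845 billion.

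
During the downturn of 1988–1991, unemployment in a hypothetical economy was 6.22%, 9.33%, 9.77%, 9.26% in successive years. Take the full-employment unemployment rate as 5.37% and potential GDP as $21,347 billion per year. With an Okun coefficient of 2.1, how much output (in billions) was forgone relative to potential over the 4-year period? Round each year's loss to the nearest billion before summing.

$5,872 billion

Year 1988: gap = -2.1 × (6.22 - 5.37) = -1.785%, loss ≈ 21347 × 1.785/100 ≈ 381.
Year 1989: gap = -2.1 × (9.33 - 5.37) = -8.316%, loss ≈ 21347 × 8.316/100 ≈ 1775.
Year 1990: gap = -2.1 × (9.77 - 5.37) = -9.24%, loss ≈ 21347 × 9.24/100 ≈ 1972.
Year 1991: gap = -2.1 × (9.26 - 5.37) = -8.169%, loss ≈ 21347 × 8.169/100 ≈ 1744.
Total lost output = 381 + 1775 + 1972 + 1744 = 5872 billion.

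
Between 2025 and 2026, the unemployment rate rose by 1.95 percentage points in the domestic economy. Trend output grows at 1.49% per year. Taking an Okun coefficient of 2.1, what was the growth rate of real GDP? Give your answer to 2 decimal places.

-2.61%

Growth-rate Okun's law: g_Y = g_Y* - β × Δu.
g_Y = 1.49 - 2.1 × (1.95) = 1.49 - 4.095 = -2.605%, i.e. -2.61% to 2 d.p.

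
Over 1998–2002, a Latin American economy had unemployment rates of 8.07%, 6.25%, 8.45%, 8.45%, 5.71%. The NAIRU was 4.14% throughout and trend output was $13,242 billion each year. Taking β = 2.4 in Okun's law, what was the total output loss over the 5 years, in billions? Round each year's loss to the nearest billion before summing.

Year 1998: gap = -2.4 × (8.07 - 4.14) = -9.432%, loss ≈ 13242 × 9.432/100 ≈ 1249.
Year 1999: gap = -2.4 × (6.25 - 4.14) = -5.064%, loss ≈ 13242 × 5.064/100 ≈ 671.
Year 2000: gap = -2.4 × (8.45 - 4.14) = -10.344%, loss ≈ 13242 × 10.344/100 ≈ 1370.
Year 2001: gap = -2.4 × (8.45 - 4.14) = -10.344%, loss ≈ 13242 × 10.344/100 ≈ 1370.
Year 2002: gap = -2.4 × (5.71 - 4.14) = -3.768%, loss ≈ 13242 × 3.768/100 ≈ 499.
Total lost output = 1249 + 671 + 1370 + 1370 + 499 = 5159 billion.

$5,159 billion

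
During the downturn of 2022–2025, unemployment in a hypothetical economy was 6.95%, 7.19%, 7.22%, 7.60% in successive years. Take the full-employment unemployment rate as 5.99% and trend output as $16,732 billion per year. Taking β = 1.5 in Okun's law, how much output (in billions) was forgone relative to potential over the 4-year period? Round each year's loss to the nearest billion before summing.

Year 2022: gap = -1.5 × (6.95 - 5.99) = -1.44%, loss ≈ 16732 × 1.44/100 ≈ 241.
Year 2023: gap = -1.5 × (7.19 - 5.99) = -1.8%, loss ≈ 16732 × 1.8/100 ≈ 301.
Year 2024: gap = -1.5 × (7.22 - 5.99) = -1.845%, loss ≈ 16732 × 1.845/100 ≈ 309.
Year 2025: gap = -1.5 × (7.6 - 5.99) = -2.415%, loss ≈ 16732 × 2.415/100 ≈ 404.
Total lost output = 241 + 301 + 309 + 404 = 1255 billion.

$1,255 billion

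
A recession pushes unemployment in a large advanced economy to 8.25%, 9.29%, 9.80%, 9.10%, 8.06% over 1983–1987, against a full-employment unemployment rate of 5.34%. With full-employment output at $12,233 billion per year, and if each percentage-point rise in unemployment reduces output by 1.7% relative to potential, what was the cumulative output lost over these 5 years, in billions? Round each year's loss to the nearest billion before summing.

Year 1983: gap = -1.7 × (8.25 - 5.34) = -4.947%, loss ≈ 12233 × 4.947/100 ≈ 605.
Year 1984: gap = -1.7 × (9.29 - 5.34) = -6.715%, loss ≈ 12233 × 6.715/100 ≈ 821.
Year 1985: gap = -1.7 × (9.8 - 5.34) = -7.582%, loss ≈ 12233 × 7.582/100 ≈ 928.
Year 1986: gap = -1.7 × (9.1 - 5.34) = -6.392%, loss ≈ 12233 × 6.392/100 ≈ 782.
Year 1987: gap = -1.7 × (8.06 - 5.34) = -4.624%, loss ≈ 12233 × 4.624/100 ≈ 566.
Total lost output = 605 + 821 + 928 + 782 + 566 = 3702 billion.

$3,702 billion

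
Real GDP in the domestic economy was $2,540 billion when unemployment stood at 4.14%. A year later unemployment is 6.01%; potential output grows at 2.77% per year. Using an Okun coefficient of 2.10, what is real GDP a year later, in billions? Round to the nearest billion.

Δu = 6.01 - 4.14 = 1.87 points.
Okun's law (growth form): g_Y = g_Y* - β × Δu = 2.77 - 2.10 × (1.87) = 2.77 - 3.927 = -1.157%.
Real GDP in the next year = 2540 × (1 - 1.157/100) = 2540 × 0.98843 ≈ 2511 billion.

$2,511 billion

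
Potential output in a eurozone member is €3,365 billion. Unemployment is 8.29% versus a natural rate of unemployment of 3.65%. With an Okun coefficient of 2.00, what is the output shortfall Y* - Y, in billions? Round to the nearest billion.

€312 billion

Output gap = -2.00 × (8.29 - 3.65) = -2 × 4.64 = -9.28%.
Actual GDP ≈ 3365 × 0.9072 ≈ 3053 billion, so the shortfall is 3365 - 3053 = 312 billion.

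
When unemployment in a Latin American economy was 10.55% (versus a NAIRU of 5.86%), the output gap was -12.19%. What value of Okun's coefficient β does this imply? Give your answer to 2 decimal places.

Okun's law: output gap = -β × (u - u*).
-12.19 = -β × (10.55 - 5.86) = -β × 4.69, so β = 12.19/4.69 = 2.60.

β ≈ 2.60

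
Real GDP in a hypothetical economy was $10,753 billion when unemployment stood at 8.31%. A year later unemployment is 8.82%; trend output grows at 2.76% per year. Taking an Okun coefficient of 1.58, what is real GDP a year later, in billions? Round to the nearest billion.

$10,963 billion

Δu = 8.82 - 8.31 = 0.51 points.
Okun's law (growth form): g_Y = g_Y* - β × Δu = 2.76 - 1.58 × (0.51) = 2.76 - 0.8058 = 1.9542%.
Real GDP in the next year = 10753 × (1 + 1.9542/100) = 10753 × 1.019542 ≈ 10963 billion.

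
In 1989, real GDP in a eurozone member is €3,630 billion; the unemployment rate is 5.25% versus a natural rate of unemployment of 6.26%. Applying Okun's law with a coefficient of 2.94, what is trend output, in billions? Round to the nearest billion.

€3,525 billion

Unemployment gap = 5.25 - 6.26 = -1.01 points, so output gap = -2.94 × (-1.01) = 2.9694%.
Since Y = Y* × (1 + gap/100), Y* = 3630/1.029694 ≈ 3525 billion.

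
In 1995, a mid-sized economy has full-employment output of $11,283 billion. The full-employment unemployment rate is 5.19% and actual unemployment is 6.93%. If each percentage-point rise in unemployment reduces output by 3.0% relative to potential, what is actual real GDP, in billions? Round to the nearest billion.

Unemployment gap = 6.93 - 5.19 = 1.74 points, so the output gap is -3 × 1.74 = -5.22%.
Actual GDP = 11283 × (1 - 5.22/100) = 11283 × 0.9478 ≈ 10694 billion.

$10,694 billion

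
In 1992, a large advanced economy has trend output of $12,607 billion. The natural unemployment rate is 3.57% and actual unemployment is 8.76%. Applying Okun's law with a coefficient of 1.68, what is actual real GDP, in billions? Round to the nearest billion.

$11,508 billion

Unemployment gap = 8.76 - 3.57 = 5.19 points, so the output gap is -1.68 × 5.19 = -8.7192%.
Actual GDP = 12607 × (1 - 8.7192/100) = 12607 × 0.912808 ≈ 11508 billion.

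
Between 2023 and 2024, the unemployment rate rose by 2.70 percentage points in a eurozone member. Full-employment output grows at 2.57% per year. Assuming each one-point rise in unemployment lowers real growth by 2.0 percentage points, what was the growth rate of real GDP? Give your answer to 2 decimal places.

-2.83%

Growth-rate Okun's law: g_Y = g_Y* - β × Δu.
g_Y = 2.57 - 2.0 × (2.70) = 2.57 - 5.4 = -2.83%, i.e. -2.83% to 2 d.p.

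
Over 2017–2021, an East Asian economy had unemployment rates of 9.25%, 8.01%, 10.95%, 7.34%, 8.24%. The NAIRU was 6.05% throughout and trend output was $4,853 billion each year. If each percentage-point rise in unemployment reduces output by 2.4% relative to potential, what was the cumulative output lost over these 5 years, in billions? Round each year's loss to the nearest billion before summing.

Year 2017: gap = -2.4 × (9.25 - 6.05) = -7.68%, loss ≈ 4853 × 7.68/100 ≈ 373.
Year 2018: gap = -2.4 × (8.01 - 6.05) = -4.704%, loss ≈ 4853 × 4.704/100 ≈ 228.
Year 2019: gap = -2.4 × (10.95 - 6.05) = -11.76%, loss ≈ 4853 × 11.76/100 ≈ 571.
Year 2020: gap = -2.4 × (7.34 - 6.05) = -3.096%, loss ≈ 4853 × 3.096/100 ≈ 150.
Year 2021: gap = -2.4 × (8.24 - 6.05) = -5.256%, loss ≈ 4853 × 5.256/100 ≈ 255.
Total lost output = 373 + 228 + 571 + 150 + 255 = 1577 billion.

$1,577 billion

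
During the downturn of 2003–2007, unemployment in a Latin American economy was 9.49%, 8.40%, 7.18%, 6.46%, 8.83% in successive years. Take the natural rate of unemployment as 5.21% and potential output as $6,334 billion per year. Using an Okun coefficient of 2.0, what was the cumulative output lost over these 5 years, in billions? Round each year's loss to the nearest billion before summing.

Year 2003: gap = -2.0 × (9.49 - 5.21) = -8.56%, loss ≈ 6334 × 8.56/100 ≈ 542.
Year 2004: gap = -2.0 × (8.4 - 5.21) = -6.38%, loss ≈ 6334 × 6.38/100 ≈ 404.
Year 2005: gap = -2.0 × (7.18 - 5.21) = -3.94%, loss ≈ 6334 × 3.94/100 ≈ 250.
Year 2006: gap = -2.0 × (6.46 - 5.21) = -2.5%, loss ≈ 6334 × 2.5/100 ≈ 158.
Year 2007: gap = -2.0 × (8.83 - 5.21) = -7.24%, loss ≈ 6334 × 7.24/100 ≈ 459.
Total lost output = 542 + 404 + 250 + 158 + 459 = 1813 billion.

$1,813 billion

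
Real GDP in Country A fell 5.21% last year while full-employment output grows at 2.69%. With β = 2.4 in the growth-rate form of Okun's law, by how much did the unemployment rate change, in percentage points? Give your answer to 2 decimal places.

3.29 percentage points

Growth-rate Okun's law: g_Y = g_Y* - β × Δu, so Δu = (g_Y* - g_Y)/β.
Δu = (2.69 + 5.21)/2.4 = 7.9/2.4 = 3.29 percentage points.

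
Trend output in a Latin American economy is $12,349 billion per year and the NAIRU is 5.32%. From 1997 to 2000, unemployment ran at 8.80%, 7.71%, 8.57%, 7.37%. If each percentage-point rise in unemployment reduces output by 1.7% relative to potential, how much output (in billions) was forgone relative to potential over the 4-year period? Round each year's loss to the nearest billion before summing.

Year 1997: gap = -1.7 × (8.8 - 5.32) = -5.916%, loss ≈ 12349 × 5.916/100 ≈ 731.
Year 1998: gap = -1.7 × (7.71 - 5.32) = -4.063%, loss ≈ 12349 × 4.063/100 ≈ 502.
Year 1999: gap = -1.7 × (8.57 - 5.32) = -5.525%, loss ≈ 12349 × 5.525/100 ≈ 682.
Year 2000: gap = -1.7 × (7.37 - 5.32) = -3.485%, loss ≈ 12349 × 3.485/100 ≈ 430.
Total lost output = 731 + 502 + 682 + 430 = 2345 billion.

$2,345 billion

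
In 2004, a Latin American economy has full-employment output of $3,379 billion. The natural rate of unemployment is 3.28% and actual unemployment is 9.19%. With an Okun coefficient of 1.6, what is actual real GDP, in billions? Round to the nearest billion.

Unemployment gap = 9.19 - 3.28 = 5.91 points, so the output gap is -1.6 × 5.91 = -9.456%.
Actual GDP = 3379 × (1 - 9.456/100) = 3379 × 0.90544 ≈ 3059 billion.

$3,059 billion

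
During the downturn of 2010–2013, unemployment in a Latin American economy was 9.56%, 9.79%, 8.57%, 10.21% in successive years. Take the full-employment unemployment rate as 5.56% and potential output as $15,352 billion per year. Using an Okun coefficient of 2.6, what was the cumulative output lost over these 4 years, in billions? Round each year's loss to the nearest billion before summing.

$6,342 billion

Year 2010: gap = -2.6 × (9.56 - 5.56) = -10.4%, loss ≈ 15352 × 10.4/100 ≈ 1597.
Year 2011: gap = -2.6 × (9.79 - 5.56) = -10.998%, loss ≈ 15352 × 10.998/100 ≈ 1688.
Year 2012: gap = -2.6 × (8.57 - 5.56) = -7.826%, loss ≈ 15352 × 7.826/100 ≈ 1201.
Year 2013: gap = -2.6 × (10.21 - 5.56) = -12.09%, loss ≈ 15352 × 12.09/100 ≈ 1856.
Total lost output = 1597 + 1688 + 1201 + 1856 = 6342 billion.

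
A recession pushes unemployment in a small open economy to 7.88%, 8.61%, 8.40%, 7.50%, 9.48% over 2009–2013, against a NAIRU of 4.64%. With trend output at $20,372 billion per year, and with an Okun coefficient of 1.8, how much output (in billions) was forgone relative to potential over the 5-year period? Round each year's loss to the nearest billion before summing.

$6,847 billion

Year 2009: gap = -1.8 × (7.88 - 4.64) = -5.832%, loss ≈ 20372 × 5.832/100 ≈ 1188.
Year 2010: gap = -1.8 × (8.61 - 4.64) = -7.146%, loss ≈ 20372 × 7.146/100 ≈ 1456.
Year 2011: gap = -1.8 × (8.4 - 4.64) = -6.768%, loss ≈ 20372 × 6.768/100 ≈ 1379.
Year 2012: gap = -1.8 × (7.5 - 4.64) = -5.148%, loss ≈ 20372 × 5.148/100 ≈ 1049.
Year 2013: gap = -1.8 × (9.48 - 4.64) = -8.712%, loss ≈ 20372 × 8.712/100 ≈ 1775.
Total lost output = 1188 + 1456 + 1379 + 1049 + 1775 = 6847 billion.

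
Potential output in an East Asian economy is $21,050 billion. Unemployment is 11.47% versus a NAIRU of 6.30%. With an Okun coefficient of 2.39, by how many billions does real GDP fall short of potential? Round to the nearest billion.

Output gap = -2.39 × (11.47 - 6.3) = -2.39 × 5.17 = -12.3563%.
Actual GDP ≈ 21050 × 0.876437 ≈ 18449 billion, so the shortfall is 21050 - 18449 = 2601 billion.

$2,601 billion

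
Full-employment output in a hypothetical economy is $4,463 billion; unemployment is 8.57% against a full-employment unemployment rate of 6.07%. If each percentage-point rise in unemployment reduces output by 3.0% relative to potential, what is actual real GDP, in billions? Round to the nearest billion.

$4,128 billion

Unemployment gap = 8.57 - 6.07 = 2.5 points, so the output gap is -3 × 2.5 = -7.5%.
Actual GDP = 4463 × (1 - 7.5/100) = 4463 × 0.925 ≈ 4128 billion.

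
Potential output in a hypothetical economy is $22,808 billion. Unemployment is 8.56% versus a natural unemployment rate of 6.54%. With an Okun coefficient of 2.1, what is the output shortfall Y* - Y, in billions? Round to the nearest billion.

$968 billion

Output gap = -2.1 × (8.56 - 6.54) = -2.1 × 2.02 = -4.242%.
Actual GDP ≈ 22808 × 0.95758 ≈ 21840 billion, so the shortfall is 22808 - 21840 = 968 billion.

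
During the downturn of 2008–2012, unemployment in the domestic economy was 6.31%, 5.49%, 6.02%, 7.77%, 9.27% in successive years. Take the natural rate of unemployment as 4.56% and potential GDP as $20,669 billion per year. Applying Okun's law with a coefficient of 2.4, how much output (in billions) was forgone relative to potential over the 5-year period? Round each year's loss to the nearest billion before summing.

Year 2008: gap = -2.4 × (6.31 - 4.56) = -4.2%, loss ≈ 20669 × 4.2/100 ≈ 868.
Year 2009: gap = -2.4 × (5.49 - 4.56) = -2.232%, loss ≈ 20669 × 2.232/100 ≈ 461.
Year 2010: gap = -2.4 × (6.02 - 4.56) = -3.504%, loss ≈ 20669 × 3.504/100 ≈ 724.
Year 2011: gap = -2.4 × (7.77 - 4.56) = -7.704%, loss ≈ 20669 × 7.704/100 ≈ 1592.
Year 2012: gap = -2.4 × (9.27 - 4.56) = -11.304%, loss ≈ 20669 × 11.304/100 ≈ 2336.
Total lost output = 868 + 461 + 724 + 1592 + 2336 = 5981 billion.

$5,981 billion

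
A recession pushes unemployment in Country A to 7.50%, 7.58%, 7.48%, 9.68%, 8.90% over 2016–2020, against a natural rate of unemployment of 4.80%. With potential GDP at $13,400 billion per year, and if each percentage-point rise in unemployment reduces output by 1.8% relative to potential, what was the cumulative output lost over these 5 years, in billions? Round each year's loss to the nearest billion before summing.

$4,134 billion

Year 2016: gap = -1.8 × (7.5 - 4.8) = -4.86%, loss ≈ 13400 × 4.86/100 ≈ 651.
Year 2017: gap = -1.8 × (7.58 - 4.8) = -5.004%, loss ≈ 13400 × 5.004/100 ≈ 671.
Year 2018: gap = -1.8 × (7.48 - 4.8) = -4.824%, loss ≈ 13400 × 4.824/100 ≈ 646.
Year 2019: gap = -1.8 × (9.68 - 4.8) = -8.784%, loss ≈ 13400 × 8.784/100 ≈ 1177.
Year 2020: gap = -1.8 × (8.9 - 4.8) = -7.38%, loss ≈ 13400 × 7.38/100 ≈ 989.
Total lost output = 651 + 671 + 646 + 1177 + 989 = 4134 billion.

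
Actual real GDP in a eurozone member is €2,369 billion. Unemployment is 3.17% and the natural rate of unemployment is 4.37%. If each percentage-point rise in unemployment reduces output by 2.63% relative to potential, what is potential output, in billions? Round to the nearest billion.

Unemployment gap = 3.17 - 4.37 = -1.2 points, so output gap = -2.63 × (-1.2) = 3.156%.
Since Y = Y* × (1 + gap/100), Y* = 2369/1.03156 ≈ 2297 billion.

€2,297 billion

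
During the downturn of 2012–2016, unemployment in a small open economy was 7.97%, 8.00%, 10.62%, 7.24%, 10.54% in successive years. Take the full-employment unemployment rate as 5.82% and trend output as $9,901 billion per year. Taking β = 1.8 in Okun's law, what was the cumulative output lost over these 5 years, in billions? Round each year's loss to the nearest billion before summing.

$2,721 billion

Year 2012: gap = -1.8 × (7.97 - 5.82) = -3.87%, loss ≈ 9901 × 3.87/100 ≈ 383.
Year 2013: gap = -1.8 × (8 - 5.82) = -3.924%, loss ≈ 9901 × 3.924/100 ≈ 389.
Year 2014: gap = -1.8 × (10.62 - 5.82) = -8.64%, loss ≈ 9901 × 8.64/100 ≈ 855.
Year 2015: gap = -1.8 × (7.24 - 5.82) = -2.556%, loss ≈ 9901 × 2.556/100 ≈ 253.
Year 2016: gap = -1.8 × (10.54 - 5.82) = -8.496%, loss ≈ 9901 × 8.496/100 ≈ 841.
Total lost output = 383 + 389 + 855 + 253 + 841 = 2721 billion.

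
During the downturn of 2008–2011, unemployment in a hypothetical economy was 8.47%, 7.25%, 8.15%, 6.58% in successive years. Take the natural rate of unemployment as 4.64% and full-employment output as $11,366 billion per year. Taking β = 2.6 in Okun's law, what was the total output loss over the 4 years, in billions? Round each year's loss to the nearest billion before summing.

$3,513 billion

Year 2008: gap = -2.6 × (8.47 - 4.64) = -9.958%, loss ≈ 11366 × 9.958/100 ≈ 1132.
Year 2009: gap = -2.6 × (7.25 - 4.64) = -6.786%, loss ≈ 11366 × 6.786/100 ≈ 771.
Year 2010: gap = -2.6 × (8.15 - 4.64) = -9.126%, loss ≈ 11366 × 9.126/100 ≈ 1037.
Year 2011: gap = -2.6 × (6.58 - 4.64) = -5.044%, loss ≈ 11366 × 5.044/100 ≈ 573.
Total lost output = 1132 + 771 + 1037 + 573 = 3513 billion.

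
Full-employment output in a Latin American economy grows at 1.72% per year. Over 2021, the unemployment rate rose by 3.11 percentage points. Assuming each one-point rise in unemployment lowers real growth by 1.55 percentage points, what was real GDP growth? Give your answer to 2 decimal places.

-3.10%

Growth-rate Okun's law: g_Y = g_Y* - β × Δu.
g_Y = 1.72 - 1.55 × (3.11) = 1.72 - 4.8205 = -3.1005%, i.e. -3.10% to 2 d.p.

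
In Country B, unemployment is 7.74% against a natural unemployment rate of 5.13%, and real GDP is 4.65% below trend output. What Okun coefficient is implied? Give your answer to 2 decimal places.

β ≈ 1.78

Okun's law: output gap = -β × (u - u*).
-4.65 = -β × (7.74 - 5.13) = -β × 2.61, so β = 4.65/2.61 = 1.78.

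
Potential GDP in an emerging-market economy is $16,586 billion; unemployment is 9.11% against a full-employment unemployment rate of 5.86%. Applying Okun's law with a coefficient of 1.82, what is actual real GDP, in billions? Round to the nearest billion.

$15,605 billion

Unemployment gap = 9.11 - 5.86 = 3.25 points, so the output gap is -1.82 × 3.25 = -5.915%.
Actual GDP = 16586 × (1 - 5.915/100) = 16586 × 0.94085 ≈ 15605 billion.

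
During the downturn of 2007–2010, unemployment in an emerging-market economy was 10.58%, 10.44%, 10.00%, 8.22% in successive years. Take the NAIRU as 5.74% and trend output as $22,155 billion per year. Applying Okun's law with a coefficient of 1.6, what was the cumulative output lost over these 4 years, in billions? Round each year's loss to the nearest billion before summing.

Year 2007: gap = -1.6 × (10.58 - 5.74) = -7.744%, loss ≈ 22155 × 7.744/100 ≈ 1716.
Year 2008: gap = -1.6 × (10.44 - 5.74) = -7.52%, loss ≈ 22155 × 7.52/100 ≈ 1666.
Year 2009: gap = -1.6 × (10 - 5.74) = -6.816%, loss ≈ 22155 × 6.816/100 ≈ 1510.
Year 2010: gap = -1.6 × (8.22 - 5.74) = -3.968%, loss ≈ 22155 × 3.968/100 ≈ 879.
Total lost output = 1716 + 1666 + 1510 + 879 = 5771 billion.

$5,771 billion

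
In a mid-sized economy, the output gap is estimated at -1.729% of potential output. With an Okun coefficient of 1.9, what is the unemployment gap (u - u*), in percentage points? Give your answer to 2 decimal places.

0.91 percentage points

Okun's law: output gap = -β × (u - u*), so u - u* = -(output gap)/β.
u - u* = -(-1.729)/1.9 = 0.91 percentage points.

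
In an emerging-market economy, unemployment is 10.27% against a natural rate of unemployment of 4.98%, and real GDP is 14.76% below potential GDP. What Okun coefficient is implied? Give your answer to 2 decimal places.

β ≈ 2.79

Okun's law: output gap = -β × (u - u*).
-14.76 = -β × (10.27 - 4.98) = -β × 5.29, so β = 14.76/5.29 = 2.79.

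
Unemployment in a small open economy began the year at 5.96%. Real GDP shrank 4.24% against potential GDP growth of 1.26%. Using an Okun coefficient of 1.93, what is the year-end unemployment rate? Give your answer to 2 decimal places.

8.81%

Growth-rate Okun's law: g_Y = g_Y* - β × Δu, so Δu = (g_Y* - g_Y)/β.
Δu = (1.26 + 4.24)/1.93 = 5.5/1.93 = 2.85 percentage points.
Year-end unemployment = 5.96 + 2.85 = 8.81%.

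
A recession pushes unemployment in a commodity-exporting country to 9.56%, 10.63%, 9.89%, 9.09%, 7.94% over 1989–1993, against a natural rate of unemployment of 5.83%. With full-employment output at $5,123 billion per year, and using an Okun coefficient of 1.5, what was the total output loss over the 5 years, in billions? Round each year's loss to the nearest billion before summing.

$1,381 billion

Year 1989: gap = -1.5 × (9.56 - 5.83) = -5.595%, loss ≈ 5123 × 5.595/100 ≈ 287.
Year 1990: gap = -1.5 × (10.63 - 5.83) = -7.2%, loss ≈ 5123 × 7.2/100 ≈ 369.
Year 1991: gap = -1.5 × (9.89 - 5.83) = -6.09%, loss ≈ 5123 × 6.09/100 ≈ 312.
Year 1992: gap = -1.5 × (9.09 - 5.83) = -4.89%, loss ≈ 5123 × 4.89/100 ≈ 251.
Year 1993: gap = -1.5 × (7.94 - 5.83) = -3.165%, loss ≈ 5123 × 3.165/100 ≈ 162.
Total lost output = 287 + 369 + 312 + 251 + 162 = 1381 billion.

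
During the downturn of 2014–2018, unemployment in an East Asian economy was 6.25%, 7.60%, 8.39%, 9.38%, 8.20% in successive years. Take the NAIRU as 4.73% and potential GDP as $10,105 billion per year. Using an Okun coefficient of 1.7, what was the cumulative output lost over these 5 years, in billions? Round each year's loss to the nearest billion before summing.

$2,778 billion

Year 2014: gap = -1.7 × (6.25 - 4.73) = -2.584%, loss ≈ 10105 × 2.584/100 ≈ 261.
Year 2015: gap = -1.7 × (7.6 - 4.73) = -4.879%, loss ≈ 10105 × 4.879/100 ≈ 493.
Year 2016: gap = -1.7 × (8.39 - 4.73) = -6.222%, loss ≈ 10105 × 6.222/100 ≈ 629.
Year 2017: gap = -1.7 × (9.38 - 4.73) = -7.905%, loss ≈ 10105 × 7.905/100 ≈ 799.
Year 2018: gap = -1.7 × (8.2 - 4.73) = -5.899%, loss ≈ 10105 × 5.899/100 ≈ 596.
Total lost output = 261 + 493 + 629 + 799 + 596 = 2778 billion.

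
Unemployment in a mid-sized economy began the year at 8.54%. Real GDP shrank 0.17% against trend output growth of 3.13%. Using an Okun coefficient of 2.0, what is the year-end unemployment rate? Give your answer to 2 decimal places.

Growth-rate Okun's law: g_Y = g_Y* - β × Δu, so Δu = (g_Y* - g_Y)/β.
Δu = (3.13 + 0.17)/2.0 = 3.3/2.0 = 1.65 percentage points.
Year-end unemployment = 8.54 + 1.65 = 10.19%.

10.19%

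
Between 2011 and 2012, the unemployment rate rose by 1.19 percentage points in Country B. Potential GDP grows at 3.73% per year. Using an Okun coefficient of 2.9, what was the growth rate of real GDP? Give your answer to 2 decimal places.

Growth-rate Okun's law: g_Y = g_Y* - β × Δu.
g_Y = 3.73 - 2.9 × (1.19) = 3.73 - 3.451 = 0.279%, i.e. 0.28% to 2 d.p.

0.28%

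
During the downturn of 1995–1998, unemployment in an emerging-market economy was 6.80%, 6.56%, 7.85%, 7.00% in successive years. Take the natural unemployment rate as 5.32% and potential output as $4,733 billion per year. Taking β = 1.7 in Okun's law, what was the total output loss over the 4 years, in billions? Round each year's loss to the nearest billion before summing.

$558 billion

Year 1995: gap = -1.7 × (6.8 - 5.32) = -2.516%, loss ≈ 4733 × 2.516/100 ≈ 119.
Year 1996: gap = -1.7 × (6.56 - 5.32) = -2.108%, loss ≈ 4733 × 2.108/100 ≈ 100.
Year 1997: gap = -1.7 × (7.85 - 5.32) = -4.301%, loss ≈ 4733 × 4.301/100 ≈ 204.
Year 1998: gap = -1.7 × (7 - 5.32) = -2.856%, loss ≈ 4733 × 2.856/100 ≈ 135.
Total lost output = 119 + 100 + 204 + 135 = 558 billion.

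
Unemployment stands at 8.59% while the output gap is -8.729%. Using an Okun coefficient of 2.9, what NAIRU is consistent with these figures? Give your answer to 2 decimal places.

From Okun's law, u - u* = -(output gap)/β = -(-8.729)/2.9 = 3.01 points.
So u* = 8.59 - 3.01 = 5.58%.

5.58%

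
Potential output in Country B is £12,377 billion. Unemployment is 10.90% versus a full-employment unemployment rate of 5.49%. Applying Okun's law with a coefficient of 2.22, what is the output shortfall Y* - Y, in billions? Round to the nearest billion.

£1,487 billion

Output gap = -2.22 × (10.9 - 5.49) = -2.22 × 5.41 = -12.0102%.
Actual GDP ≈ 12377 × 0.879898 ≈ 10890 billion, so the shortfall is 12377 - 10890 = 1487 billion.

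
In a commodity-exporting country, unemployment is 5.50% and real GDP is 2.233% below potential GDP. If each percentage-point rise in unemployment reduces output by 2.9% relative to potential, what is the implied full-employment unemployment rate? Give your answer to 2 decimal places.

4.73%

From Okun's law, u - u* = -(output gap)/β = -(-2.233)/2.9 = 0.77 points.
So u* = 5.5 - 0.77 = 4.73%.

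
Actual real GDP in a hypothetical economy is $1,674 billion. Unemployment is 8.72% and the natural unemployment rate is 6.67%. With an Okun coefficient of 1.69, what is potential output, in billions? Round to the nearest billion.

Unemployment gap = 8.72 - 6.67 = 2.05 points, so output gap = -1.69 × 2.05 = -3.4645%.
Since Y = Y* × (1 + gap/100), Y* = 1674/0.965355 ≈ 1734 billion.

$1,734 billion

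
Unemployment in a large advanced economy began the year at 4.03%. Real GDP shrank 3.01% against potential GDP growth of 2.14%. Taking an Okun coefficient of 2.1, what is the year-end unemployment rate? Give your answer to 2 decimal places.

Growth-rate Okun's law: g_Y = g_Y* - β × Δu, so Δu = (g_Y* - g_Y)/β.
Δu = (2.14 + 3.01)/2.1 = 5.15/2.1 = 2.45 percentage points.
Year-end unemployment = 4.03 + 2.45 = 6.48%.

6.48%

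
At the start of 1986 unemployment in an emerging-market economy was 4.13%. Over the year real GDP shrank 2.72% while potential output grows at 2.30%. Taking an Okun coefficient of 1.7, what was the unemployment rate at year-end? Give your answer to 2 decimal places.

7.08%

Growth-rate Okun's law: g_Y = g_Y* - β × Δu, so Δu = (g_Y* - g_Y)/β.
Δu = (2.3 + 2.72)/1.7 = 5.02/1.7 = 2.95 percentage points.
Year-end unemployment = 4.13 + 2.95 = 7.08%.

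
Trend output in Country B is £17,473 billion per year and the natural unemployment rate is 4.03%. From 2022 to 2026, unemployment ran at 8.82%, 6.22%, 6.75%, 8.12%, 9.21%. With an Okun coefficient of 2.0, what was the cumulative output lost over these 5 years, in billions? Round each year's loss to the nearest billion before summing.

£6,629 billion

Year 2022: gap = -2.0 × (8.82 - 4.03) = -9.58%, loss ≈ 17473 × 9.58/100 ≈ 1674.
Year 2023: gap = -2.0 × (6.22 - 4.03) = -4.38%, loss ≈ 17473 × 4.38/100 ≈ 765.
Year 2024: gap = -2.0 × (6.75 - 4.03) = -5.44%, loss ≈ 17473 × 5.44/100 ≈ 951.
Year 2025: gap = -2.0 × (8.12 - 4.03) = -8.18%, loss ≈ 17473 × 8.18/100 ≈ 1429.
Year 2026: gap = -2.0 × (9.21 - 4.03) = -10.36%, loss ≈ 17473 × 10.36/100 ≈ 1810.
Total lost output = 1674 + 765 + 951 + 1429 + 1810 = 6629 billion.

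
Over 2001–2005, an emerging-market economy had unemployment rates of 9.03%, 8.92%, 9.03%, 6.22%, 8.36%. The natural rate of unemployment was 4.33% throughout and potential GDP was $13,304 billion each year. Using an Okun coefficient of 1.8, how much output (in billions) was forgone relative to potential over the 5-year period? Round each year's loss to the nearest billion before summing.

Year 2001: gap = -1.8 × (9.03 - 4.33) = -8.46%, loss ≈ 13304 × 8.46/100 ≈ 1126.
Year 2002: gap = -1.8 × (8.92 - 4.33) = -8.262%, loss ≈ 13304 × 8.262/100 ≈ 1099.
Year 2003: gap = -1.8 × (9.03 - 4.33) = -8.46%, loss ≈ 13304 × 8.46/100 ≈ 1126.
Year 2004: gap = -1.8 × (6.22 - 4.33) = -3.402%, loss ≈ 13304 × 3.402/100 ≈ 453.
Year 2005: gap = -1.8 × (8.36 - 4.33) = -7.254%, loss ≈ 13304 × 7.254/100 ≈ 965.
Total lost output = 1126 + 1099 + 1126 + 453 + 965 = 4769 billion.

$4,769 billion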